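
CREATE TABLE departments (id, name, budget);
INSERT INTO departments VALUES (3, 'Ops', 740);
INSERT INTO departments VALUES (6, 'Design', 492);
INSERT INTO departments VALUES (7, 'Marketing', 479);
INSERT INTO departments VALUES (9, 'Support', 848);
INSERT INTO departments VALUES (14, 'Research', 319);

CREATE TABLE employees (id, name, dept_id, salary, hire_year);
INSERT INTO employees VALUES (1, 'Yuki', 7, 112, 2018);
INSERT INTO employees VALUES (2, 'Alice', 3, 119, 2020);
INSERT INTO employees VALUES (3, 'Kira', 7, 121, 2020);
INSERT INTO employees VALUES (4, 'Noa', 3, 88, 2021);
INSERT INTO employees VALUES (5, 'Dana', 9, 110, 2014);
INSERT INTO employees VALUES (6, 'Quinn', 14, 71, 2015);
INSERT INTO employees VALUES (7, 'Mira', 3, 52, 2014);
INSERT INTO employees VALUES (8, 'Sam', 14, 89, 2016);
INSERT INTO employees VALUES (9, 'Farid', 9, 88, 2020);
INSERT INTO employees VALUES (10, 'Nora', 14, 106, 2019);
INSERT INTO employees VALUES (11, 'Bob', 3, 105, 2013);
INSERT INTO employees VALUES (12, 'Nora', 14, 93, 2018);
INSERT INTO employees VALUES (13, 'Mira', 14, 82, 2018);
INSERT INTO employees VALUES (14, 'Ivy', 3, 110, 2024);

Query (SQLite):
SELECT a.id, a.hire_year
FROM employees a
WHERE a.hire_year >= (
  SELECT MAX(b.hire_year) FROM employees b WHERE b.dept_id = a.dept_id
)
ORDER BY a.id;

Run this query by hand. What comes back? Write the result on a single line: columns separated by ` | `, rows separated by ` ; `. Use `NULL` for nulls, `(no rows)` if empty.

For each employees row a, compute MAX(hire_year) over rows sharing a.dept_id.
Keep row a if a.hire_year >= that per-group MAX.
  dept_id=3: MAX(hire_year) = 2024
  dept_id=7: MAX(hire_year) = 2020
  dept_id=9: MAX(hire_year) = 2020
  dept_id=14: MAX(hire_year) = 2019

3 | 2020 ; 9 | 2020 ; 10 | 2019 ; 14 | 2024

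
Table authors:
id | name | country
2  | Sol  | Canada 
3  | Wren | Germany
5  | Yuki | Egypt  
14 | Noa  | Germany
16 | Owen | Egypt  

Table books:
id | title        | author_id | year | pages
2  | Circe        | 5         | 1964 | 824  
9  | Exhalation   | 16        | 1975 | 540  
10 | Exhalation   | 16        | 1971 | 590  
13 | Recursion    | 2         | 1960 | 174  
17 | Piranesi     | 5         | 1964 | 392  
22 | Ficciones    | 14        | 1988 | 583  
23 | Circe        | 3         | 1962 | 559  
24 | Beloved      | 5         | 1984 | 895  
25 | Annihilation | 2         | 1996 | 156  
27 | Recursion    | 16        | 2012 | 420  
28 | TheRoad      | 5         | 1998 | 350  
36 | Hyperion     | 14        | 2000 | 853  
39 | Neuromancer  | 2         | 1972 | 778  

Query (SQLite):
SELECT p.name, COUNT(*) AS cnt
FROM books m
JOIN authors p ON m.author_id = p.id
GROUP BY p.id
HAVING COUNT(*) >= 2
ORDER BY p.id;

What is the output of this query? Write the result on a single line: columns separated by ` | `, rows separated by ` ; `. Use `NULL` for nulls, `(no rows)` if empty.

Sol | 3 ; Yuki | 4 ; Noa | 2 ; Owen | 3

Join each books row to its authors via author_id.
Group joined rows by authors.id; compute COUNT(*) per group.
HAVING: keep groups with count ≥ 2.
  2: ids {13, 25, 39} → COUNT(*)=3
  3: ids {23} → COUNT(*)=1
  5: ids {2, 17, 24, 28} → COUNT(*)=4
  14: ids {22, 36} → COUNT(*)=2
  16: ids {9, 10, 27} → COUNT(*)=3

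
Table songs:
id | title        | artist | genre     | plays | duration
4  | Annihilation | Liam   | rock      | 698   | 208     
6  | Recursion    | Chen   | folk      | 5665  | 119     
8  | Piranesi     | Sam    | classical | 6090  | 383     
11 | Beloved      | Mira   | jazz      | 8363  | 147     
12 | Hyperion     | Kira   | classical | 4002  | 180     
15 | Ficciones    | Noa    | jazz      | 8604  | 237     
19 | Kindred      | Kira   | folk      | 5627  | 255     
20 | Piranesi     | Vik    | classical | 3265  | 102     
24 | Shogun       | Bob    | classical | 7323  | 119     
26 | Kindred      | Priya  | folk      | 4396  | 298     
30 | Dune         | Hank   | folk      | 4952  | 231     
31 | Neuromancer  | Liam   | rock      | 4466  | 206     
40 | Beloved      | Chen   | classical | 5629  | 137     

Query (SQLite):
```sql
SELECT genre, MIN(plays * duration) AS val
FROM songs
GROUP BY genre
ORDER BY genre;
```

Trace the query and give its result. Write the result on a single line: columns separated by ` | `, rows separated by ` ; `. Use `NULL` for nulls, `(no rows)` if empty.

classical | 333030 ; folk | 674135 ; jazz | 1229361 ; rock | 145184

For each row compute plays * duration.
Group by genre; take MIN of the expression per group.
  classical: ids {8, 12, 20, 24, 40} → MIN(plays * duration)=333030
  folk: ids {6, 19, 26, 30} → MIN(plays * duration)=674135
  jazz: ids {11, 15} → MIN(plays * duration)=1229361
  rock: ids {4, 31} → MIN(plays * duration)=145184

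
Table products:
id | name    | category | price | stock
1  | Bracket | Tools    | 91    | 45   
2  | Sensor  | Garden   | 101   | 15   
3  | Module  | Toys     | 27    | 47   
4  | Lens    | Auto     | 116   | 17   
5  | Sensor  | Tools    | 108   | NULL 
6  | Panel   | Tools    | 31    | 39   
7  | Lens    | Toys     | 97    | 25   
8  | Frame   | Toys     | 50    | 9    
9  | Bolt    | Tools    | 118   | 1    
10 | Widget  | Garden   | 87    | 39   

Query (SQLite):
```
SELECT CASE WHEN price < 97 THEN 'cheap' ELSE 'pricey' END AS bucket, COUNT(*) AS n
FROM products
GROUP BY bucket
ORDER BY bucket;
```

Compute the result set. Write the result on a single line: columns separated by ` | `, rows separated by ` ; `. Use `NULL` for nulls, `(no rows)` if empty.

cheap | 5 ; pricey | 5

Bucket rows by price < 97 → 'cheap' else 'pricey'; count each bucket.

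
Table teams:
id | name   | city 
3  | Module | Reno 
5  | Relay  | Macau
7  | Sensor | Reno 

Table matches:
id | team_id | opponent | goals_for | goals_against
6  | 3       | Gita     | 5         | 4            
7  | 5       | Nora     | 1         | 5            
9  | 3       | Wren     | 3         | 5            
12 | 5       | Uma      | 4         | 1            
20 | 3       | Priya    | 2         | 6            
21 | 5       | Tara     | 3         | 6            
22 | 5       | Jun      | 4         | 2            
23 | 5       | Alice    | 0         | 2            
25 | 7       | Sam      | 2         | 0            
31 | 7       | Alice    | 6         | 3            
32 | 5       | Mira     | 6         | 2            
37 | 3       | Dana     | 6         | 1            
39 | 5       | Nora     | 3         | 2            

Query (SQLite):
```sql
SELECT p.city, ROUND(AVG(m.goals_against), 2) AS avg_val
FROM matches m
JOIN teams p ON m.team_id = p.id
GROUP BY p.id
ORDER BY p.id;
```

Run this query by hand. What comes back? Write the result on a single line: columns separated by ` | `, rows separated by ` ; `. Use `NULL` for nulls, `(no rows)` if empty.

Join each matches row to its teams via team_id.
Group joined rows by teams.id; compute ROUND(AVG(m.goals_against), 2) per group.
  3: ids {6, 9, 20, 37} → ROUND(AVG(m.goals_against), 2)=4
  5: ids {7, 12, 21, 22, 23, 32, 39} → ROUND(AVG(m.goals_against), 2)=2.86
  7: ids {25, 31} → ROUND(AVG(m.goals_against), 2)=1.5

Reno | 4 ; Macau | 2.86 ; Reno | 1.5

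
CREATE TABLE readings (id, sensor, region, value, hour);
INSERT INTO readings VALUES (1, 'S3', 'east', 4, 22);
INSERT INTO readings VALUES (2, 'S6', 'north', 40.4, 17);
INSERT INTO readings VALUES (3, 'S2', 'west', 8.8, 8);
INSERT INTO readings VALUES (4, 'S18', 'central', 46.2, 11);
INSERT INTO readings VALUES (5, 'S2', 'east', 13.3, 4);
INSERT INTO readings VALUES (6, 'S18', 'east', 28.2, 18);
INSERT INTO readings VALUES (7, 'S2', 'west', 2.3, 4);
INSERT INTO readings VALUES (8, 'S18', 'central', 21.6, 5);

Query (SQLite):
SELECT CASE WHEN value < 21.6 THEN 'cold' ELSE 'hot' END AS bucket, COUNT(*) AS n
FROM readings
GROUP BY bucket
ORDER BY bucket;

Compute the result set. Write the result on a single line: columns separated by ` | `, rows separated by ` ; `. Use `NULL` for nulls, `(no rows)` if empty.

Bucket rows by value < 21.6 → 'cold' else 'hot'; count each bucket.

cold | 4 ; hot | 4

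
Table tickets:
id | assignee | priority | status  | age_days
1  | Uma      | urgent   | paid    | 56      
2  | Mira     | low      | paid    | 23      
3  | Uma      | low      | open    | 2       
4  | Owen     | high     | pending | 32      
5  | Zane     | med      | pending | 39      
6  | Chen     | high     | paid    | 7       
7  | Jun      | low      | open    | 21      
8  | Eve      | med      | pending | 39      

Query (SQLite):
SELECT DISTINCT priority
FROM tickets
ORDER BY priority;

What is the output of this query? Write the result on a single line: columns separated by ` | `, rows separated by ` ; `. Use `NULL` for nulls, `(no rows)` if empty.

Collect distinct priority values from tickets.

high ; low ; med ; urgent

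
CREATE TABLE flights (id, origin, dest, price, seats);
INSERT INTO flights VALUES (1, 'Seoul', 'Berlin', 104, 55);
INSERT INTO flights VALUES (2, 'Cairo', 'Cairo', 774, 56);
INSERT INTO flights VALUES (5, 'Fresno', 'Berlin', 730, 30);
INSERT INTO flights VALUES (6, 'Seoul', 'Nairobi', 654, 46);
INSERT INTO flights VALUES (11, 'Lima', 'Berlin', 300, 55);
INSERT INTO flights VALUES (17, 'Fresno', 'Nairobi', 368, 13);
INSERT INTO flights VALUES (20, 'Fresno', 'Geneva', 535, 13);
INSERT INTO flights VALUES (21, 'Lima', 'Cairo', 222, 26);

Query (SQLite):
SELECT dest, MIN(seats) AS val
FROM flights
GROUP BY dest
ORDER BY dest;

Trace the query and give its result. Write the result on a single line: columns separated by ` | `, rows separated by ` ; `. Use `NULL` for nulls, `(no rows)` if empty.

Berlin | 30 ; Cairo | 26 ; Geneva | 13 ; Nairobi | 13

Partition flights by dest; compute MIN(seats) within each group.
  Berlin: ids {1, 5, 11} → MIN(seats)=30
  Cairo: ids {2, 21} → MIN(seats)=26
  Geneva: ids {20} → MIN(seats)=13
  Nairobi: ids {6, 17} → MIN(seats)=13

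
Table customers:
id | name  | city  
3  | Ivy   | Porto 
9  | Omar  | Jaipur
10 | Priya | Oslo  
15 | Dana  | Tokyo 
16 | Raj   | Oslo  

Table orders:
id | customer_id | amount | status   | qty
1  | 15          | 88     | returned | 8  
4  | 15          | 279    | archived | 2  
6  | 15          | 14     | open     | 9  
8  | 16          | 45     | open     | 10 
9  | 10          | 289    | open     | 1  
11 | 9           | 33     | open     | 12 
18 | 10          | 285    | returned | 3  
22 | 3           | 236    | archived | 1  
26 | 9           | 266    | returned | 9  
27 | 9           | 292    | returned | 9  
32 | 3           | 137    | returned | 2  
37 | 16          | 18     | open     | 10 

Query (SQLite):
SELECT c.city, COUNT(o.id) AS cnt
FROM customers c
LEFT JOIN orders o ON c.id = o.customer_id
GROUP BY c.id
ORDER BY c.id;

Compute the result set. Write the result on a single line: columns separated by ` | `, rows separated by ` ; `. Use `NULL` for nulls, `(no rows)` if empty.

Porto | 2 ; Jaipur | 3 ; Oslo | 2 ; Tokyo | 3 ; Oslo | 2

LEFT JOIN keeps every customers row; unmatched ones get NULL for orders columns.
Group by customers.id and compute COUNT(o.id). COUNT(col) of an all-NULL group is 0.
  3: ids {22, 32} → COUNT(o.id)=2
  9: ids {11, 26, 27} → COUNT(o.id)=3
  10: ids {9, 18} → COUNT(o.id)=2
  15: ids {1, 4, 6} → COUNT(o.id)=3
  16: ids {8, 37} → COUNT(o.id)=2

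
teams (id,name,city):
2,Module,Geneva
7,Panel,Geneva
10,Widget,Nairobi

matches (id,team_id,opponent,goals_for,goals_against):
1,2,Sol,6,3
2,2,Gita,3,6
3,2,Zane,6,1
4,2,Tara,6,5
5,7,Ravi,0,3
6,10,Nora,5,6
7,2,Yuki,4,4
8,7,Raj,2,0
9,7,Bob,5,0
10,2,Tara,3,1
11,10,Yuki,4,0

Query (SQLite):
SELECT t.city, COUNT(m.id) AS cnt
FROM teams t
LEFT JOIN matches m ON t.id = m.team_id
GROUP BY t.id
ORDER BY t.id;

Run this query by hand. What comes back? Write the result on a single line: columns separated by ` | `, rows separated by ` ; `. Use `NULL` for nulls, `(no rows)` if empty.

LEFT JOIN keeps every teams row; unmatched ones get NULL for matches columns.
Group by teams.id and compute COUNT(m.id). COUNT(col) of an all-NULL group is 0.
  2: ids {1, 2, 3, 4, 7, 10} → COUNT(m.id)=6
  7: ids {5, 8, 9} → COUNT(m.id)=3
  10: ids {6, 11} → COUNT(m.id)=2

Geneva | 6 ; Geneva | 3 ; Nairobi | 2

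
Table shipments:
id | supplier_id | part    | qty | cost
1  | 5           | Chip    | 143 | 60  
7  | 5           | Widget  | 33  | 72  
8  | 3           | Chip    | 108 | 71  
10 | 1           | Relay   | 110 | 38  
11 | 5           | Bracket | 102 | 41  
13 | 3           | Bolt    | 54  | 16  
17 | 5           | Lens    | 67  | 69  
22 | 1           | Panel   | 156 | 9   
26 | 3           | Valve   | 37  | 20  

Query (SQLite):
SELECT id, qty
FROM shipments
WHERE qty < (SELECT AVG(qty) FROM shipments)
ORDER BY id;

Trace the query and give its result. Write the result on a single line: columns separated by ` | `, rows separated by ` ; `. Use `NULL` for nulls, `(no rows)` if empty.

Scalar subquery: AVG(qty) over all shipments rows = 90.0.
Keep rows where qty < that value.

7 | 33 ; 13 | 54 ; 17 | 67 ; 26 | 37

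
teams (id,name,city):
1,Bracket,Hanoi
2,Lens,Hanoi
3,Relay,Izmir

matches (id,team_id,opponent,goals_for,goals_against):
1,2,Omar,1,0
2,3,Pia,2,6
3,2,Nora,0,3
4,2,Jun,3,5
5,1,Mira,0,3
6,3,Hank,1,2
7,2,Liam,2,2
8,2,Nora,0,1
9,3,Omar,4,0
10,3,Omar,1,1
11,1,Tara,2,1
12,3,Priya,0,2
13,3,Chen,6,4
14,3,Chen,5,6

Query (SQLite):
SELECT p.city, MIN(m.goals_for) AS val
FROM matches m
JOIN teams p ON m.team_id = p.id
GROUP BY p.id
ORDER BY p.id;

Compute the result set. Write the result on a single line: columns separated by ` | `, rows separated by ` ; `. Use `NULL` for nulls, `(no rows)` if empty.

Join each matches row to its teams via team_id.
Group joined rows by teams.id; compute MIN(m.goals_for) per group.
  1: ids {5, 11} → MIN(m.goals_for)=0
  2: ids {1, 3, 4, 7, 8} → MIN(m.goals_for)=0
  3: ids {2, 6, 9, 10, 12, 13, 14} → MIN(m.goals_for)=0

Hanoi | 0 ; Hanoi | 0 ; Izmir | 0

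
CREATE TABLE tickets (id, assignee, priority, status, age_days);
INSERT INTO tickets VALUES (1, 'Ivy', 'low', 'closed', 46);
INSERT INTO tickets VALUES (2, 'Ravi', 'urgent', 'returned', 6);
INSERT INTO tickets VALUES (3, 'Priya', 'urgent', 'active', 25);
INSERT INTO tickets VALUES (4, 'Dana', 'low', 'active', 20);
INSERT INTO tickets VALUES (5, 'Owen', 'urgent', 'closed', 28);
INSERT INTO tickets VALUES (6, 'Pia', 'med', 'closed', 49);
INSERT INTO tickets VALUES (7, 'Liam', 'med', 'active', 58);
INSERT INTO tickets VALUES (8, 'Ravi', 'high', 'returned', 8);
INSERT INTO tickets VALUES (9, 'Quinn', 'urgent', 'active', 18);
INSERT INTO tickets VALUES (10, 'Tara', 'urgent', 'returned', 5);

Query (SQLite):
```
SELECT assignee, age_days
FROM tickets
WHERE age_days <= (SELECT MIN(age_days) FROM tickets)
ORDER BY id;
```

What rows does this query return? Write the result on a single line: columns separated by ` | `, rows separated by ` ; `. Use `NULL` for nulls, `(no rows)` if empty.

Tara | 5

Scalar subquery: MIN(age_days) over all tickets rows = 5.
Keep rows where age_days <= that value.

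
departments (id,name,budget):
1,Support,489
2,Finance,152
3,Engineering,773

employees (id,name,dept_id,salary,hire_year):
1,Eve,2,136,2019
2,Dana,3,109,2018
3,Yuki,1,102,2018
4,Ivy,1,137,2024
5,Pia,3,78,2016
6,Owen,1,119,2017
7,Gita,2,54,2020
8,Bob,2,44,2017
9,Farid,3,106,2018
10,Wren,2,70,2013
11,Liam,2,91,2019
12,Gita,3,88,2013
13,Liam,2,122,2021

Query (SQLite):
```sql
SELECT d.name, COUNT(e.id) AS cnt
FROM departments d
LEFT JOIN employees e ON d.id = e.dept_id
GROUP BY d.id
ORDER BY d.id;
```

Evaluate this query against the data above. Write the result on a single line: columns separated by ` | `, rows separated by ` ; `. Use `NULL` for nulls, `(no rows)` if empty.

LEFT JOIN keeps every departments row; unmatched ones get NULL for employees columns.
Group by departments.id and compute COUNT(e.id). COUNT(col) of an all-NULL group is 0.
  1: ids {3, 4, 6} → COUNT(e.id)=3
  2: ids {1, 7, 8, 10, 11, 13} → COUNT(e.id)=6
  3: ids {2, 5, 9, 12} → COUNT(e.id)=4

Support | 3 ; Finance | 6 ; Engineering | 4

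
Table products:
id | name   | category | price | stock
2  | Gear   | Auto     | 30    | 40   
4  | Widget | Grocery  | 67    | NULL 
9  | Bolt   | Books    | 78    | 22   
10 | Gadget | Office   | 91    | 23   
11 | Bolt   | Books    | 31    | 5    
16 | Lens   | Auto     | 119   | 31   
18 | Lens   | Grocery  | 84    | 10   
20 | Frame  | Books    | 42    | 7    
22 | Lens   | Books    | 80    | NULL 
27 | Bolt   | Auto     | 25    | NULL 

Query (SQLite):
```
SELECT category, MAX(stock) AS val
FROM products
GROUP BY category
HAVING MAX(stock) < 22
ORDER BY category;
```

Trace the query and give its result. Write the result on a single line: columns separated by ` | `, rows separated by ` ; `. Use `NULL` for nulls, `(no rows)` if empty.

Partition products by category; compute MAX(stock) within each group.
HAVING: keep groups where MAX(stock) < 22.
  Auto: ids {2, 16, 27} → MAX(stock)=40
  Books: ids {9, 11, 20, 22} → MAX(stock)=22
  Grocery: ids {4, 18} → MAX(stock)=10
  Office: ids {10} → MAX(stock)=23

Grocery | 10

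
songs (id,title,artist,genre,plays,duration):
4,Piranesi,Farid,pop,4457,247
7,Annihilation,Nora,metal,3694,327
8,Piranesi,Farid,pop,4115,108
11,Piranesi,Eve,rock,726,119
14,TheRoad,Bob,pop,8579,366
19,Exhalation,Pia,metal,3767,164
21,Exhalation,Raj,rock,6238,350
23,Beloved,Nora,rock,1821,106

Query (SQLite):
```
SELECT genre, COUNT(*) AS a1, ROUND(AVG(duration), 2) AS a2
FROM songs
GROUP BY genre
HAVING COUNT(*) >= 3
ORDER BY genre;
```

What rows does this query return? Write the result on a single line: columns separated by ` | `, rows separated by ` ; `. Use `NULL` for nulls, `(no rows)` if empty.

pop | 3 | 240.33 ; rock | 3 | 191.67

Group songs by genre.
Per group compute: COUNT(*), ROUND(AVG(duration), 2).
HAVING: drop groups with fewer than 3 rows.
  metal: ids {7, 19} → COUNT(*)=2, ROUND(AVG(duration), 2)=245.5
  pop: ids {4, 8, 14} → COUNT(*)=3, ROUND(AVG(duration), 2)=240.33
  rock: ids {11, 21, 23} → COUNT(*)=3, ROUND(AVG(duration), 2)=191.67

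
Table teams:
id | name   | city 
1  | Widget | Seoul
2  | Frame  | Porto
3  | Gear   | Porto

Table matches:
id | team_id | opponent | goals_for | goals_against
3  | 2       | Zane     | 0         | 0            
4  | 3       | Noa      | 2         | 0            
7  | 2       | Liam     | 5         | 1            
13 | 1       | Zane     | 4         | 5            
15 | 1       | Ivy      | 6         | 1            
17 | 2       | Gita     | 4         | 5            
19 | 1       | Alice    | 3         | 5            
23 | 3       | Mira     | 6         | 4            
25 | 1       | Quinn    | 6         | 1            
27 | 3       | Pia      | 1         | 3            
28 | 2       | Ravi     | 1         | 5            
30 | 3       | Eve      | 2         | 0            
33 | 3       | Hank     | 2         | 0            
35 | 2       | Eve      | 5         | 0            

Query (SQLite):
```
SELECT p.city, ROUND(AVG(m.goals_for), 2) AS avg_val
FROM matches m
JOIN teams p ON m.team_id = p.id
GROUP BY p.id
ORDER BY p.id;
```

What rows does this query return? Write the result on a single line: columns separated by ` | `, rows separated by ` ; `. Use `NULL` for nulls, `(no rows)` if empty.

Seoul | 4.75 ; Porto | 3 ; Porto | 2.6

Join each matches row to its teams via team_id.
Group joined rows by teams.id; compute ROUND(AVG(m.goals_for), 2) per group.
  1: ids {13, 15, 19, 25} → ROUND(AVG(m.goals_for), 2)=4.75
  2: ids {3, 7, 17, 28, 35} → ROUND(AVG(m.goals_for), 2)=3
  3: ids {4, 23, 27, 30, 33} → ROUND(AVG(m.goals_for), 2)=2.6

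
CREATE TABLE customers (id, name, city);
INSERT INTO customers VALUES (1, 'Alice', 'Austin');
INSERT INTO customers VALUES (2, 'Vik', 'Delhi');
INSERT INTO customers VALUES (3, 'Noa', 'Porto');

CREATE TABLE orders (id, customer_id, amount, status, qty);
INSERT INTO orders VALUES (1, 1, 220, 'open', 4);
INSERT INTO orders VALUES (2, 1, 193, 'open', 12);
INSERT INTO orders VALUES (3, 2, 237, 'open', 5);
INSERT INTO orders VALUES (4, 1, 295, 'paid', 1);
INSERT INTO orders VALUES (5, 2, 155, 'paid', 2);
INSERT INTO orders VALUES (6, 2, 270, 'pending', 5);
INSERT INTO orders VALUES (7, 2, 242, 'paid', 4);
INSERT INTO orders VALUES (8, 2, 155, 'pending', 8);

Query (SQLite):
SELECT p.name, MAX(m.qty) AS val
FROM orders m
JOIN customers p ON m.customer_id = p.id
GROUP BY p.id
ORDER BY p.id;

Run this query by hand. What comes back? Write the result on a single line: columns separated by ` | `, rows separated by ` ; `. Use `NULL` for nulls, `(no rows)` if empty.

Alice | 12 ; Vik | 8

Join each orders row to its customers via customer_id.
Group joined rows by customers.id; compute MAX(m.qty) per group.
  1: ids {1, 2, 4} → MAX(m.qty)=12
  2: ids {3, 5, 6, 7, 8} → MAX(m.qty)=8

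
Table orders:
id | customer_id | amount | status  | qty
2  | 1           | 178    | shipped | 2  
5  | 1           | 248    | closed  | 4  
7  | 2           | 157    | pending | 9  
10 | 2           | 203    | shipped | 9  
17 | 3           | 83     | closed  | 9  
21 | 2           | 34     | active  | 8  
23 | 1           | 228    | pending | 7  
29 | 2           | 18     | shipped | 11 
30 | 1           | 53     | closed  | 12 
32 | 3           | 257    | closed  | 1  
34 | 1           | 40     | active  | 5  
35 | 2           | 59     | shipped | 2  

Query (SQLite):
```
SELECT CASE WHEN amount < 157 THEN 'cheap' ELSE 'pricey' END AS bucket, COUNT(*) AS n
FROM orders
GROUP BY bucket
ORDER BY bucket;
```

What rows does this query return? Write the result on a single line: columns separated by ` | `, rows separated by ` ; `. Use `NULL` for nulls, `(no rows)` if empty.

Bucket rows by amount < 157 → 'cheap' else 'pricey'; count each bucket.

cheap | 6 ; pricey | 6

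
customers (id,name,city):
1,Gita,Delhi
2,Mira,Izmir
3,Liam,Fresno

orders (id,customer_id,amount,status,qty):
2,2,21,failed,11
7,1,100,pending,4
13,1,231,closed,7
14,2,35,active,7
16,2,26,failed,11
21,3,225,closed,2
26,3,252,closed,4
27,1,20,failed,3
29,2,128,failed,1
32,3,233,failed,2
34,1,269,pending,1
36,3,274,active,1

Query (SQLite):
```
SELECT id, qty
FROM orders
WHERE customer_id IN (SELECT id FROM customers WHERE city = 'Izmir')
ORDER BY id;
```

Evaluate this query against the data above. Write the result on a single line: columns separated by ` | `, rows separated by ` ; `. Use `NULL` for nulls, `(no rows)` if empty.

2 | 11 ; 14 | 7 ; 16 | 11 ; 29 | 1

Inner query: customers.id where city = 'Izmir'.
Outer: keep orders rows whose customer_id is in that set.
Inner query → {2}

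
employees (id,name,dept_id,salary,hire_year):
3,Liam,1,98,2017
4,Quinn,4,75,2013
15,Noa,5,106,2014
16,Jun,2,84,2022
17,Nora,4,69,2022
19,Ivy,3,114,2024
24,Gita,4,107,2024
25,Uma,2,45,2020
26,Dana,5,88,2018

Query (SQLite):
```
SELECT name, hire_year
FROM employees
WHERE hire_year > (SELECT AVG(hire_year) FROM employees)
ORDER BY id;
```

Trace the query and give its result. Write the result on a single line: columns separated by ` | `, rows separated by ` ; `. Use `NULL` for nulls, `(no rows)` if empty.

Scalar subquery: AVG(hire_year) over all employees rows = 2019.333333 (≈; comparison uses full precision).
Keep rows where hire_year > that value.

Jun | 2022 ; Nora | 2022 ; Ivy | 2024 ; Gita | 2024 ; Uma | 2020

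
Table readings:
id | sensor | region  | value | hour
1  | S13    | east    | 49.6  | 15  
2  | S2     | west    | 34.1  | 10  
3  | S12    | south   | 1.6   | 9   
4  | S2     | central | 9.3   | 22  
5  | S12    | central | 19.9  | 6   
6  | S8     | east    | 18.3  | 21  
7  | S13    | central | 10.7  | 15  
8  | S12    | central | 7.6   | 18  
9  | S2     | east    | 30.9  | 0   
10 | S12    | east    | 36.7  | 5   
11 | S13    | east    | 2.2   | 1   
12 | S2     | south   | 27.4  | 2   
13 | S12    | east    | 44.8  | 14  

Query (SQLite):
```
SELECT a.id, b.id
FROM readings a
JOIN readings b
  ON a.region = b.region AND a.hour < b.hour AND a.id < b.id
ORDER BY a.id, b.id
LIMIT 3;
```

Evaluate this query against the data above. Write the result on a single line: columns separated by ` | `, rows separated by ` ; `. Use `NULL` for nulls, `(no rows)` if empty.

Pairs (a,b) with same region, a.hour < b.hour, a.id < b.id.
region groups: central:{4,5,7,8} east:{1,6,9,10,11,13} south:{3,12} west:{2}
Ordered by (a.id, b.id); first 3.

1 | 6 ; 5 | 7 ; 5 | 8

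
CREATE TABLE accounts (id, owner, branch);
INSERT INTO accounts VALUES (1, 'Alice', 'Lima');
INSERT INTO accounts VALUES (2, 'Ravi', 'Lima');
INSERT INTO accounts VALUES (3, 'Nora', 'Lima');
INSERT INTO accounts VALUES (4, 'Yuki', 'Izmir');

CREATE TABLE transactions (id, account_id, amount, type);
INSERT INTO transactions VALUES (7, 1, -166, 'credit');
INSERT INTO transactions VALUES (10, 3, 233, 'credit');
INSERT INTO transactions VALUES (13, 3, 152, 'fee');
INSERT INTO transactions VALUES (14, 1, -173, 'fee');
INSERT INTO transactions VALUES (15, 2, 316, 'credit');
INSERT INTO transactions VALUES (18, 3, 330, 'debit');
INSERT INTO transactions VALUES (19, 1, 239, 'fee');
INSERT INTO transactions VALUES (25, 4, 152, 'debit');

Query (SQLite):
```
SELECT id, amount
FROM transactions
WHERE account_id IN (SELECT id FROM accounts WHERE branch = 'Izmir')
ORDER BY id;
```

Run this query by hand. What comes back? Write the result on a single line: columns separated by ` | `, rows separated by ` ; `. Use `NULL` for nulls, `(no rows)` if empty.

25 | 152

Inner query: accounts.id where branch = 'Izmir'.
Outer: keep transactions rows whose account_id is in that set.
Inner query → {4}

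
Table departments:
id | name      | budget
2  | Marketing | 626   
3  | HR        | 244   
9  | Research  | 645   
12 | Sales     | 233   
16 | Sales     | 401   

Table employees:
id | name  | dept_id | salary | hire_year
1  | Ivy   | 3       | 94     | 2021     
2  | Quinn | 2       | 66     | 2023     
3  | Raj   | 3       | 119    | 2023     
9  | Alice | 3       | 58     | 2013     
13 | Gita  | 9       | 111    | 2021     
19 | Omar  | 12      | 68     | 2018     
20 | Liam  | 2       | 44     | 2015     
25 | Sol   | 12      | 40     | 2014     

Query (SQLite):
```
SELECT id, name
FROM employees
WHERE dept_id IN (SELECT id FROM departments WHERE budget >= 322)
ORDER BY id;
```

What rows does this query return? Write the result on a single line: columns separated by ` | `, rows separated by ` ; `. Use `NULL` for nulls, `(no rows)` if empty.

2 | Quinn ; 13 | Gita ; 20 | Liam

Inner query: departments.id where budget >= 322.
Outer: keep employees rows whose dept_id is in that set.
Inner query → {2, 9, 16}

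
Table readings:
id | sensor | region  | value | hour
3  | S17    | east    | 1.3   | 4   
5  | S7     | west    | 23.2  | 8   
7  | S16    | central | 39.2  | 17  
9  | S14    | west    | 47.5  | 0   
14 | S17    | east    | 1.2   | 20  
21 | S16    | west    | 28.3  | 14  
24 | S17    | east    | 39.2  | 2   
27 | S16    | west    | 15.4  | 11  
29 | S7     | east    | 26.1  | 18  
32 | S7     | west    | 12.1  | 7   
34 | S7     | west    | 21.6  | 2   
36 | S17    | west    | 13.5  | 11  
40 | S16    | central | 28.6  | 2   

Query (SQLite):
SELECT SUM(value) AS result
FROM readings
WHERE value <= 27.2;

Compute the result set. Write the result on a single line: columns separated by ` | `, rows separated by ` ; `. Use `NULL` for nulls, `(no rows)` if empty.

Rows where value <= 27.2 → value values: [1.3, 23.2, 1.2, 15.4, 26.1, 12.1, 21.6, 13.5].
SUM of non-NULL values = 114.4.

114.4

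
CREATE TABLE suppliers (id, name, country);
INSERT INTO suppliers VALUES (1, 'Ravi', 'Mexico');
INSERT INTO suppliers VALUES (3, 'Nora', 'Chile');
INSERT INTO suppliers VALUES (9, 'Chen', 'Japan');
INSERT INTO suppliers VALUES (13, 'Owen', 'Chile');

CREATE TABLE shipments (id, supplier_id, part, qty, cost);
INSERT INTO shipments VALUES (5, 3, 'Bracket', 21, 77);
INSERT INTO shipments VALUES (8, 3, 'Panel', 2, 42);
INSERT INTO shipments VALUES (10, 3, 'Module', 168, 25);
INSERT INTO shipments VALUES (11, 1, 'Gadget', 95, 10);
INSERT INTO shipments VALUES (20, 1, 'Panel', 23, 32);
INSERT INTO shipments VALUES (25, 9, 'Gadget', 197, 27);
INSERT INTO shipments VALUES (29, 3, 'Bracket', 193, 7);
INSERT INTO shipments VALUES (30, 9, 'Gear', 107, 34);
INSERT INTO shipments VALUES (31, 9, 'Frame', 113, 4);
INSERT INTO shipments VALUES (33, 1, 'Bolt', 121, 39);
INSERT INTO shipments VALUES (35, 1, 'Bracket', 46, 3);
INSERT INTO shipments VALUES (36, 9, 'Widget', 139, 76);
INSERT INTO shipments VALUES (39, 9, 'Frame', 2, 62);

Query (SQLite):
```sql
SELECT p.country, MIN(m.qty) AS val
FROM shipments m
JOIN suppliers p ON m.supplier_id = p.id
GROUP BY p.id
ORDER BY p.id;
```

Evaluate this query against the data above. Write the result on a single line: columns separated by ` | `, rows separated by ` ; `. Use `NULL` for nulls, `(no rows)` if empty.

Mexico | 23 ; Chile | 2 ; Japan | 2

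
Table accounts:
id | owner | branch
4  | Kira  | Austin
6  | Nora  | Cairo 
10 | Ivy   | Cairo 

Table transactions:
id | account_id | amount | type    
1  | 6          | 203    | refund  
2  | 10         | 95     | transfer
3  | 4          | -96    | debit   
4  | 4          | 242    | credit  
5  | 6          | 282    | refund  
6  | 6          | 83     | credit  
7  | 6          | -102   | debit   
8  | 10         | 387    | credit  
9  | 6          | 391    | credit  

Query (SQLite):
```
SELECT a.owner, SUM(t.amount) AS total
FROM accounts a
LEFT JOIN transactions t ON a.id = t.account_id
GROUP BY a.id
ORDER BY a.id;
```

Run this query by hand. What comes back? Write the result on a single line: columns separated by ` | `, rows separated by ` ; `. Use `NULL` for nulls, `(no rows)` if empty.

Kira | 146 ; Nora | 857 ; Ivy | 482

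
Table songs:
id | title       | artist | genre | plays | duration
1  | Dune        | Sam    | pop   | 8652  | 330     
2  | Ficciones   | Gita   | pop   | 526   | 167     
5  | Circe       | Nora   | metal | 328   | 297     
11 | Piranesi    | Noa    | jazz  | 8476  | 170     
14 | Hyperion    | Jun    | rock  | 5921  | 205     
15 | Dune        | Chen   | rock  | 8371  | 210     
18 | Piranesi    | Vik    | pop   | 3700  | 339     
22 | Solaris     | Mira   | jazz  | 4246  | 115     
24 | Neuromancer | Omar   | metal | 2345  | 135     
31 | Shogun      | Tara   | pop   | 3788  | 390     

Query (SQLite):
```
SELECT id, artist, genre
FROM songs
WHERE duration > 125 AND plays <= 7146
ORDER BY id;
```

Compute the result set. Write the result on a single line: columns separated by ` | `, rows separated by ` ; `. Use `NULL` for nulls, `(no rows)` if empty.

duration > 125: ids {1, 2, 5, 11, 14, 15, 18, 24, 31}
plays <= 7146: ids {2, 5, 14, 18, 22, 24, 31}
Combine with AND.

2 | Gita | pop ; 5 | Nora | metal ; 14 | Jun | rock ; 18 | Vik | pop ; 24 | Omar | metal ; 31 | Tara | pop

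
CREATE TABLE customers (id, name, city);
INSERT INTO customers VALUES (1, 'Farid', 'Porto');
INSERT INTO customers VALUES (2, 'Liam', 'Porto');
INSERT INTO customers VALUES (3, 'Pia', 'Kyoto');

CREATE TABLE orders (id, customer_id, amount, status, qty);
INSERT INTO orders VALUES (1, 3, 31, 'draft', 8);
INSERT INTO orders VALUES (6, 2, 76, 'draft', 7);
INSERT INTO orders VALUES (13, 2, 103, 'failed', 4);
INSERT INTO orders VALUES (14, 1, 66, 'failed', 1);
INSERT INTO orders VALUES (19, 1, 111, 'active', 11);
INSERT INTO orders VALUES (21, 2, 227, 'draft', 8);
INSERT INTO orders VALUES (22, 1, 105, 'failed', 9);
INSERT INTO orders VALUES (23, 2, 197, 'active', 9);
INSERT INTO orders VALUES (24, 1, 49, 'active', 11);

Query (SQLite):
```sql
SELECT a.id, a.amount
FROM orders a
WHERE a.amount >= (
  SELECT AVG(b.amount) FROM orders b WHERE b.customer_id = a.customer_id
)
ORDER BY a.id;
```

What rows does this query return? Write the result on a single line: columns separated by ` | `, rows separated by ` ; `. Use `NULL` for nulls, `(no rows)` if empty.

For each orders row a, compute AVG(amount) over rows sharing a.customer_id.
Keep row a if a.amount >= that per-group AVG.
  customer_id=1: AVG(amount) = 82.75
  customer_id=2: AVG(amount) = 150.75
  customer_id=3: AVG(amount) = 31.0

1 | 31 ; 19 | 111 ; 21 | 227 ; 22 | 105 ; 23 | 197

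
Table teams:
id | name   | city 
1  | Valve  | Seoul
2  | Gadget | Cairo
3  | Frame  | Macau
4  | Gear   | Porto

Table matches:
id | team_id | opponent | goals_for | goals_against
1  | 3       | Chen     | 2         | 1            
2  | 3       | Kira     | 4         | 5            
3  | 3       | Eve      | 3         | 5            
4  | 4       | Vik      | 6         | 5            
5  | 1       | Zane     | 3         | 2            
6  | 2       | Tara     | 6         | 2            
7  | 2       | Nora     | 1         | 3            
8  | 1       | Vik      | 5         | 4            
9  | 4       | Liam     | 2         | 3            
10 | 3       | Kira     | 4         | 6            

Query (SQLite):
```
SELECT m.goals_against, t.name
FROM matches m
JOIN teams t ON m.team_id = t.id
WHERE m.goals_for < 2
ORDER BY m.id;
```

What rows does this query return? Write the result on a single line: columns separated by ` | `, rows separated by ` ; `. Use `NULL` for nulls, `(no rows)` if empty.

Each matches row matches the teams row where team_id = teams.id.
Then keep rows with m.goals_for < 2.

3 | Gadget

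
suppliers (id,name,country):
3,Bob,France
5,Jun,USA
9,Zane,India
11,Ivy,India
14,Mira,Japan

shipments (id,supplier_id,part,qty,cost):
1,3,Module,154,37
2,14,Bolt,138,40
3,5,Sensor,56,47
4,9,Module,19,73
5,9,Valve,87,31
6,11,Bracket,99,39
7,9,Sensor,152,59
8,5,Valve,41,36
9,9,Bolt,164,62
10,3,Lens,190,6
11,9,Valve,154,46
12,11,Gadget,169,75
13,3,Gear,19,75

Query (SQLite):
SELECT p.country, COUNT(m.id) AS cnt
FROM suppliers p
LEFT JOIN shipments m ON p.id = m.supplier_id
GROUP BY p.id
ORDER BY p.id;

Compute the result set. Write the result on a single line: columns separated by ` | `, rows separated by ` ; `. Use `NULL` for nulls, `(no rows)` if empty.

LEFT JOIN keeps every suppliers row; unmatched ones get NULL for shipments columns.
Group by suppliers.id and compute COUNT(m.id). COUNT(col) of an all-NULL group is 0.
  3: ids {1, 10, 13} → COUNT(m.id)=3
  5: ids {3, 8} → COUNT(m.id)=2
  9: ids {4, 5, 7, 9, 11} → COUNT(m.id)=5
  11: ids {6, 12} → COUNT(m.id)=2
  14: ids {2} → COUNT(m.id)=1

France | 3 ; USA | 2 ; India | 5 ; India | 2 ; Japan | 1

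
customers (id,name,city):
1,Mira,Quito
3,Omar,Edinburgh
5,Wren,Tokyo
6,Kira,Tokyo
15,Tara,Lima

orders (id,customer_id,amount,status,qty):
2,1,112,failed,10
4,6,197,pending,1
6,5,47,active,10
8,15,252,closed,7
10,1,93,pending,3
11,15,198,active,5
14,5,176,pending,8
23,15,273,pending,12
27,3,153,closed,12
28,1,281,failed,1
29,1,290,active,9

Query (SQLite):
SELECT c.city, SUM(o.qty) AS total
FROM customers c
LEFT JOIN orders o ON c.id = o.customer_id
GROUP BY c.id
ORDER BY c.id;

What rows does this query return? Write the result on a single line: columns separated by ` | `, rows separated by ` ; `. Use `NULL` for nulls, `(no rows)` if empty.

Quito | 23 ; Edinburgh | 12 ; Tokyo | 18 ; Tokyo | 1 ; Lima | 24

LEFT JOIN keeps every customers row; unmatched ones get NULL for orders columns.
Group by customers.id and compute SUM(o.qty). SUM over an all-NULL group is NULL.
  1: ids {2, 10, 28, 29} → SUM(o.qty)=23
  3: ids {27} → SUM(o.qty)=12
  5: ids {6, 14} → SUM(o.qty)=18
  6: ids {4} → SUM(o.qty)=1
  15: ids {8, 11, 23} → SUM(o.qty)=24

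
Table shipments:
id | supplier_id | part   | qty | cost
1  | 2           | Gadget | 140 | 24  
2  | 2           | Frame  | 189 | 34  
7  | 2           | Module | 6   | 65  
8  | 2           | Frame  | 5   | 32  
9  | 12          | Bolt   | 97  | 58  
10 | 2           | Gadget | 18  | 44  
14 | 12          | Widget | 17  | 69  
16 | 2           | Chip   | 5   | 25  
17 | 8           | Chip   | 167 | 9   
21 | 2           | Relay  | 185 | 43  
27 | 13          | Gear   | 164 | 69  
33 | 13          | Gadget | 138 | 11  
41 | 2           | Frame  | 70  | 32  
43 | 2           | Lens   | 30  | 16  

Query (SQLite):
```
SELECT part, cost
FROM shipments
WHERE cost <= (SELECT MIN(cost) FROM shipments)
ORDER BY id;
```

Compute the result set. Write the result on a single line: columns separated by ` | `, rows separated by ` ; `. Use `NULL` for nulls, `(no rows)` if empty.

Scalar subquery: MIN(cost) over all shipments rows = 9.
Keep rows where cost <= that value.

Chip | 9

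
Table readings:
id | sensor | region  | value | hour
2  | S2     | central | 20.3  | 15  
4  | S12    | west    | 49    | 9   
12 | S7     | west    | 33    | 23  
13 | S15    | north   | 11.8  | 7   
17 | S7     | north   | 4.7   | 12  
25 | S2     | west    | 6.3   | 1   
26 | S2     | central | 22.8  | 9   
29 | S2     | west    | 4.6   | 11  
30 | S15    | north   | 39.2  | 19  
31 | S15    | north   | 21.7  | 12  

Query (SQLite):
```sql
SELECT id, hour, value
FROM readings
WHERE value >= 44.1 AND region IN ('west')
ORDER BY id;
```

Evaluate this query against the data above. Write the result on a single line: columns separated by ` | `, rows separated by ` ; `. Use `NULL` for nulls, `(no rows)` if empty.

4 | 9 | 49

value >= 44.1: ids {4}
region IN ('west'): ids {4, 12, 25, 29}
Combine with AND.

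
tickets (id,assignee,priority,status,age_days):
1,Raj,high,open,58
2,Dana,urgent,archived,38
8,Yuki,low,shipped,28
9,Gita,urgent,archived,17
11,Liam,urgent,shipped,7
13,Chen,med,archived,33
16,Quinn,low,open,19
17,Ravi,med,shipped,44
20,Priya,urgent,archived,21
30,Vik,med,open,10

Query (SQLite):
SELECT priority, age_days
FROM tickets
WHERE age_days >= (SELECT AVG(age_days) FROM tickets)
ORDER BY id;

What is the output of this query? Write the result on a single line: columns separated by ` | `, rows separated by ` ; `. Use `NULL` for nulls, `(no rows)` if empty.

Scalar subquery: AVG(age_days) over all tickets rows = 27.5.
Keep rows where age_days >= that value.

high | 58 ; urgent | 38 ; low | 28 ; med | 33 ; med | 44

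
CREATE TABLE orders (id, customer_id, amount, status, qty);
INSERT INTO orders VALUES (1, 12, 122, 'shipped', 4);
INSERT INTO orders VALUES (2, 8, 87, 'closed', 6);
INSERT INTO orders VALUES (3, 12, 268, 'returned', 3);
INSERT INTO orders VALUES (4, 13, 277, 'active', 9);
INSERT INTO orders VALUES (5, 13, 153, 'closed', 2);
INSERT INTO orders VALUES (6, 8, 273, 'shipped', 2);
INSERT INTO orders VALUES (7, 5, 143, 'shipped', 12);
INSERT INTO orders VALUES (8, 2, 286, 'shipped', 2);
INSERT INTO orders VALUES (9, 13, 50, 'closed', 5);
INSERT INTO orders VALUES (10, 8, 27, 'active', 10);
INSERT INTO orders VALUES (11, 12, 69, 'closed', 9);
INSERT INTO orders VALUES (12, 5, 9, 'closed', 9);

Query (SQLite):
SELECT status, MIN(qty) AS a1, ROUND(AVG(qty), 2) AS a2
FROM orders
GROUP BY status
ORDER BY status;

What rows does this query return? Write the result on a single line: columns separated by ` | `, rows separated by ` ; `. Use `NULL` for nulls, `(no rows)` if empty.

active | 9 | 9.5 ; closed | 2 | 6.2 ; returned | 3 | 3 ; shipped | 2 | 5

Group orders by status.
Per group compute: MIN(qty), ROUND(AVG(qty), 2).
  active: ids {4, 10} → MIN(qty)=9, ROUND(AVG(qty), 2)=9.5
  closed: ids {2, 5, 9, 11, 12} → MIN(qty)=2, ROUND(AVG(qty), 2)=6.2
  returned: ids {3} → MIN(qty)=3, ROUND(AVG(qty), 2)=3
  shipped: ids {1, 6, 7, 8} → MIN(qty)=2, ROUND(AVG(qty), 2)=5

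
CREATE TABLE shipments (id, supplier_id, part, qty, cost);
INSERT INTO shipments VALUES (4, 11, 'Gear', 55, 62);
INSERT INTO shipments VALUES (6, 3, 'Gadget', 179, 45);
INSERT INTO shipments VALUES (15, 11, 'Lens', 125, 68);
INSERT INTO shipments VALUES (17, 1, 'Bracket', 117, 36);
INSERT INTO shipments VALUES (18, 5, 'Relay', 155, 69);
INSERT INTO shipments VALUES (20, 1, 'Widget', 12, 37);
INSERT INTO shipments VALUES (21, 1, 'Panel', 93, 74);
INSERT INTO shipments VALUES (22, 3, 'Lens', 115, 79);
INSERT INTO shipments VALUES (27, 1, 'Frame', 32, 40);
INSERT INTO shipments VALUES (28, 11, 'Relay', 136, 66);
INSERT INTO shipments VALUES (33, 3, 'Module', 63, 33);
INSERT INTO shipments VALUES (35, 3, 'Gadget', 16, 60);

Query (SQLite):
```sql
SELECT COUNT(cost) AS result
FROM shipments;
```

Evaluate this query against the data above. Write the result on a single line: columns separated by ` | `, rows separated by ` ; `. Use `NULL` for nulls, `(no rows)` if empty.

All cost values: [62, 45, 68, 36, 69, 37, 74, 79, 40, 66, 33, 60].
COUNT(cost) counts non-NULL values → 12.

12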